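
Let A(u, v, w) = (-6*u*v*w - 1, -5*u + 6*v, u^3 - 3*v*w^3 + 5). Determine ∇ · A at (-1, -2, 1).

∂A₁/∂u = -6*v*w
∂A₂/∂v = 6
∂A₃/∂w = -9*v*w^2
∇·A = -9*v*w^2 - 6*v*w + 6
At (-1, -2, 1): 36.

36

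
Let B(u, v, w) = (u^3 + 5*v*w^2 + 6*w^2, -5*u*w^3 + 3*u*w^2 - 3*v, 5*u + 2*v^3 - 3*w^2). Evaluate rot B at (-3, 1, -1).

(-57, -27, 3)

(∇×B)₁ = ∂B₃/∂v − ∂B₂/∂w = 15*u*w^2 - 6*u*w + 6*v^2
(∇×B)₂ = ∂B₁/∂w − ∂B₃/∂u = 10*v*w + 12*w - 5
(∇×B)₃ = ∂B₂/∂u − ∂B₁/∂v = -5*w^3 - 2*w^2
∇×B = (15*u*w^2 - 6*u*w + 6*v^2, 10*v*w + 12*w - 5, -5*w^3 - 2*w^2)
At (-3, 1, -1): (-57, -27, 3).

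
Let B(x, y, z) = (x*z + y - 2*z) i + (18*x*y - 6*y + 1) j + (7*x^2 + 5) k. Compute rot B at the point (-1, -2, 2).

(0, 11, -37)

(∇×B)₁ = ∂B₃/∂y − ∂B₂/∂z = 0
(∇×B)₂ = ∂B₁/∂z − ∂B₃/∂x = -13*x - 2
(∇×B)₃ = ∂B₂/∂x − ∂B₁/∂y = 18*y - 1
∇×B = (0, -13*x - 2, 18*y - 1)
At (-1, -2, 2): (0, 11, -37).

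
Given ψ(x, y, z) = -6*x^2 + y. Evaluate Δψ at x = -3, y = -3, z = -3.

∂²ψ/∂x² = -12
∂²ψ/∂y² = 0
∂²ψ/∂z² = 0
∇²ψ = -12
At (-3, -3, -3): -12.

-12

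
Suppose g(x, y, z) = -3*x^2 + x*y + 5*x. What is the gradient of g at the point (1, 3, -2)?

∂g/∂x = -6*x + y + 5
∂g/∂y = x
∂g/∂z = 0
∇g = (-6*x + y + 5, x, 0)
At (1, 3, -2): (2, 1, 0).

(2, 1, 0)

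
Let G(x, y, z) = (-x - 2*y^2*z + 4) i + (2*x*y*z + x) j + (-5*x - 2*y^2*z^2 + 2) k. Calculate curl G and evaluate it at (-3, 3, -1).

(6, -13, -17)

(∇×G)₁ = ∂G₃/∂y − ∂G₂/∂z = -2*x*y - 4*y*z^2
(∇×G)₂ = ∂G₁/∂z − ∂G₃/∂x = -2*y^2 + 5
(∇×G)₃ = ∂G₂/∂x − ∂G₁/∂y = 6*y*z + 1
∇×G = (-2*x*y - 4*y*z^2, -2*y^2 + 5, 6*y*z + 1)
At (-3, 3, -1): (6, -13, -17).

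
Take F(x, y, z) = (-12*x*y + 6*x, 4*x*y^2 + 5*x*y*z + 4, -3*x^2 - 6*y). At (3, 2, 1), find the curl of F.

(∇×F)₁ = ∂F₃/∂y − ∂F₂/∂z = -5*x*y - 6
(∇×F)₂ = ∂F₁/∂z − ∂F₃/∂x = 6*x
(∇×F)₃ = ∂F₂/∂x − ∂F₁/∂y = 12*x + 4*y^2 + 5*y*z
∇×F = (-5*x*y - 6, 6*x, 12*x + 4*y^2 + 5*y*z)
At (3, 2, 1): (-36, 18, 62).

(-36, 18, 62)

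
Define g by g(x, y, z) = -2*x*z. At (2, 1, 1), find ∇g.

∂g/∂x = -2*z
∂g/∂y = 0
∂g/∂z = -2*x
∇g = (-2*z, 0, -2*x)
At (2, 1, 1): (-2, 0, -4).

(-2, 0, -4)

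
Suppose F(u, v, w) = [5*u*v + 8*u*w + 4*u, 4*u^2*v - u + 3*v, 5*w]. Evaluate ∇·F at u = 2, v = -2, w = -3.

-6

∂F₁/∂u = 5*v + 8*w + 4
∂F₂/∂v = 4*u^2 + 3
∂F₃/∂w = 5
∇·F = 4*u^2 + 5*v + 8*w + 12
At (2, -2, -3): -6.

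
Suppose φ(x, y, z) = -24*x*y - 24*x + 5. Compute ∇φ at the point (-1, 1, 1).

(-48, 24, 0)

∂φ/∂x = -24*y - 24
∂φ/∂y = -24*x
∂φ/∂z = 0
∇φ = (-24*y - 24, -24*x, 0)
At (-1, 1, 1): (-48, 24, 0).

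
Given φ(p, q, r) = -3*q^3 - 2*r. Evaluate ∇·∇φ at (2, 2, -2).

-36

∂²φ/∂p² = 0
∂²φ/∂q² = -18*q
∂²φ/∂r² = 0
∇²φ = -18*q
At (2, 2, -2): -36.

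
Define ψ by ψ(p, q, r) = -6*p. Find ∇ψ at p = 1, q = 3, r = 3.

(-6, 0, 0)

∂ψ/∂p = -6
∂ψ/∂q = 0
∂ψ/∂r = 0
∇ψ = (-6, 0, 0)
At (1, 3, 3): (-6, 0, 0).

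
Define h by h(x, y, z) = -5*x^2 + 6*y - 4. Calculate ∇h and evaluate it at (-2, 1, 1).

(20, 6, 0)

∂h/∂x = -10*x
∂h/∂y = 6
∂h/∂z = 0
∇h = (-10*x, 6, 0)
At (-2, 1, 1): (20, 6, 0).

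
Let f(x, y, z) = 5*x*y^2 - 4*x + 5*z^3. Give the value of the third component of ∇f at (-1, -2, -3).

(∇f)_3 = ∂f/∂z = 15*z^2
At (-1, -2, -3): 135.

135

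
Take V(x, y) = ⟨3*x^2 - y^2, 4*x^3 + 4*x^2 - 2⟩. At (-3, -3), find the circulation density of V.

∂V₂/∂x = 12*x^2 + 8*x
∂V₁/∂y = -2*y
Scalar curl = 12*x^2 + 8*x + 2*y
At (-3, -3): 78.

78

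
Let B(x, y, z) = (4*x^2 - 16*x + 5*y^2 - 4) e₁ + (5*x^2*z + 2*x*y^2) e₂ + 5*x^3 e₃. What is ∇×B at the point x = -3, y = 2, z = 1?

(-45, -135, -42)

(∇×B)₁ = ∂B₃/∂y − ∂B₂/∂z = -5*x^2
(∇×B)₂ = ∂B₁/∂z − ∂B₃/∂x = -15*x^2
(∇×B)₃ = ∂B₂/∂x − ∂B₁/∂y = 10*x*z + 2*y^2 - 10*y
∇×B = (-5*x^2, -15*x^2, 10*x*z + 2*y^2 - 10*y)
At (-3, 2, 1): (-45, -135, -42).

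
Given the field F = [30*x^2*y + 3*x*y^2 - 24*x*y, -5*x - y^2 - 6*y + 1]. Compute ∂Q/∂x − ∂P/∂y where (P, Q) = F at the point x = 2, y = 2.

∂F₂/∂x = -5
∂F₁/∂y = 30*x^2 + 6*x*y - 24*x
Scalar curl = -30*x^2 - 6*x*y + 24*x - 5
At (2, 2): -101.

-101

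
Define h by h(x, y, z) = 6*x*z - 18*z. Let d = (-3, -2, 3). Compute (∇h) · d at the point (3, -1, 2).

∂h/∂x = 6*z
∂h/∂y = 0
∂h/∂z = 6*x - 18
∇h at (3, -1, 2) = (12, 0, 0)
∇h · d = (12)(-3) + (0)(-2) + (0)(3) = -36

-36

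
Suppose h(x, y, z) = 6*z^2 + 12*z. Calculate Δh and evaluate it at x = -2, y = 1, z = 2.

12

∂²h/∂x² = 0
∂²h/∂y² = 0
∂²h/∂z² = 12
∇²h = 12
At (-2, 1, 2): 12.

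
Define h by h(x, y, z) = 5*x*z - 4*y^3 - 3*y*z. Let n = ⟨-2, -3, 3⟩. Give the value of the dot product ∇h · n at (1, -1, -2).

62

∂h/∂x = 5*z
∂h/∂y = -12*y^2 - 3*z
∂h/∂z = 5*x - 3*y
∇h at (1, -1, -2) = (-10, -6, 8)
∇h · n = (-10)(-2) + (-6)(-3) + (8)(3) = 62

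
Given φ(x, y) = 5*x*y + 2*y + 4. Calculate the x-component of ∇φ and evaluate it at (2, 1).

(∇φ)_1 = ∂φ/∂x = 5*y
At (2, 1): 5.

5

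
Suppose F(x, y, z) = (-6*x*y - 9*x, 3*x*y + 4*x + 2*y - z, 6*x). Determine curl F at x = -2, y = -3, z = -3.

(1, -6, -17)

(∇×F)₁ = ∂F₃/∂y − ∂F₂/∂z = 1
(∇×F)₂ = ∂F₁/∂z − ∂F₃/∂x = -6
(∇×F)₃ = ∂F₂/∂x − ∂F₁/∂y = 6*x + 3*y + 4
∇×F = (1, -6, 6*x + 3*y + 4)
At (-2, -3, -3): (1, -6, -17).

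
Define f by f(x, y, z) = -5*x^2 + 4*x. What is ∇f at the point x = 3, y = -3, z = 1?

(-26, 0, 0)

∂f/∂x = -10*x + 4
∂f/∂y = 0
∂f/∂z = 0
∇f = (-10*x + 4, 0, 0)
At (3, -3, 1): (-26, 0, 0).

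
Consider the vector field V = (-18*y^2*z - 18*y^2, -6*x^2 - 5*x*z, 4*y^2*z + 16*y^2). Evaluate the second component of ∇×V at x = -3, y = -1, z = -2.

-18

(∇×V)_2 = ∂V₁/∂z − ∂V₃/∂x
= -18*y^2 − (0)
= -18*y^2
At (-3, -1, -2): -18.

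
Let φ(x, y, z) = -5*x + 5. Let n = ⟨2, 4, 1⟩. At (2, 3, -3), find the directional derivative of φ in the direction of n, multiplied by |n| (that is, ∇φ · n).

∂φ/∂x = -5
∂φ/∂y = 0
∂φ/∂z = 0
∇φ at (2, 3, -3) = (-5, 0, 0)
∇φ · n = (-5)(2) + (0)(4) + (0)(1) = -10

-10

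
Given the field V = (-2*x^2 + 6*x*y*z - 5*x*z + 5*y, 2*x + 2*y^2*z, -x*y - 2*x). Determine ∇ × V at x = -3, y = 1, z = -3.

(1, 0, -57)

(∇×V)₁ = ∂V₃/∂y − ∂V₂/∂z = -x - 2*y^2
(∇×V)₂ = ∂V₁/∂z − ∂V₃/∂x = 6*x*y - 5*x + y + 2
(∇×V)₃ = ∂V₂/∂x − ∂V₁/∂y = -6*x*z - 3
∇×V = (-x - 2*y^2, 6*x*y - 5*x + y + 2, -6*x*z - 3)
At (-3, 1, -3): (1, 0, -57).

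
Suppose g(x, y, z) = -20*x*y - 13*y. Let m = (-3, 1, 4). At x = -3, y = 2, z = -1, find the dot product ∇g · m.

∂g/∂x = -20*y
∂g/∂y = -20*x - 13
∂g/∂z = 0
∇g at (-3, 2, -1) = (-40, 47, 0)
∇g · m = (-40)(-3) + (47)(1) + (0)(4) = 167

167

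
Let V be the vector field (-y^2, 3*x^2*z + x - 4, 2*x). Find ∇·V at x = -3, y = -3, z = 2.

∂V₁/∂x = 0
∂V₂/∂y = 0
∂V₃/∂z = 0
∇·V = 0
At (-3, -3, 2): 0.

0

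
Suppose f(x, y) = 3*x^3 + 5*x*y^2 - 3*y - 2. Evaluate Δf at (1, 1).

28

∂²f/∂x² = 18*x
∂²f/∂y² = 10*x
∇²f = 28*x
At (1, 1): 28.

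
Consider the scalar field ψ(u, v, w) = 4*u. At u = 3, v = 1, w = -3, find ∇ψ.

∂ψ/∂u = 4
∂ψ/∂v = 0
∂ψ/∂w = 0
∇ψ = (4, 0, 0)
At (3, 1, -3): (4, 0, 0).

(4, 0, 0)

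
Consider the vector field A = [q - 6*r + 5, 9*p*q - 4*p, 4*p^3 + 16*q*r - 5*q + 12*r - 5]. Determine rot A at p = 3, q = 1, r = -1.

(∇×A)₁ = ∂A₃/∂q − ∂A₂/∂r = 16*r - 5
(∇×A)₂ = ∂A₁/∂r − ∂A₃/∂p = -12*p^2 - 6
(∇×A)₃ = ∂A₂/∂p − ∂A₁/∂q = 9*q - 5
∇×A = (16*r - 5, -12*p^2 - 6, 9*q - 5)
At (3, 1, -1): (-21, -114, 4).

(-21, -114, 4)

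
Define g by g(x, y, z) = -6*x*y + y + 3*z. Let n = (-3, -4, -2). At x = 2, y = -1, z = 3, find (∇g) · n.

∂g/∂x = -6*y
∂g/∂y = -6*x + 1
∂g/∂z = 3
∇g at (2, -1, 3) = (6, -11, 3)
∇g · n = (6)(-3) + (-11)(-4) + (3)(-2) = 20

20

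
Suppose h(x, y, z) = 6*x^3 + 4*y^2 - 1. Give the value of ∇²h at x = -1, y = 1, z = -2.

∂²h/∂x² = 36*x
∂²h/∂y² = 8
∂²h/∂z² = 0
∇²h = 36*x + 8
At (-1, 1, -2): -28.

-28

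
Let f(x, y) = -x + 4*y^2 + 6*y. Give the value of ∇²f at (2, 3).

∂²f/∂x² = 0
∂²f/∂y² = 8
∇²f = 8
At (2, 3): 8.

8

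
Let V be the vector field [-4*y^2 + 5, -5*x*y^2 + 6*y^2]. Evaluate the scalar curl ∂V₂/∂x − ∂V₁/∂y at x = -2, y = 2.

∂V₂/∂x = -5*y^2
∂V₁/∂y = -8*y
Scalar curl = -5*y^2 + 8*y
At (-2, 2): -4.

-4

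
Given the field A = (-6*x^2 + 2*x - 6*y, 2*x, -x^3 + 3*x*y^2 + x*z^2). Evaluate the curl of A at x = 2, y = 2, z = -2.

(∇×A)₁ = ∂A₃/∂y − ∂A₂/∂z = 6*x*y
(∇×A)₂ = ∂A₁/∂z − ∂A₃/∂x = 3*x^2 - 3*y^2 - z^2
(∇×A)₃ = ∂A₂/∂x − ∂A₁/∂y = 8
∇×A = (6*x*y, 3*x^2 - 3*y^2 - z^2, 8)
At (2, 2, -2): (24, -4, 8).

(24, -4, 8)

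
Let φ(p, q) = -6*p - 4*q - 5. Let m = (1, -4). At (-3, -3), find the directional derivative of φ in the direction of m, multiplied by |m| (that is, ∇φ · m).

∂φ/∂p = -6
∂φ/∂q = -4
∇φ at (-3, -3) = (-6, -4)
∇φ · m = (-6)(1) + (-4)(-4) = 10

10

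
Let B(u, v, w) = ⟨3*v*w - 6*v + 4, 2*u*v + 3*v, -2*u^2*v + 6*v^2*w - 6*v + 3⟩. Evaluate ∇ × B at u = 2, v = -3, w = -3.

(∇×B)₁ = ∂B₃/∂v − ∂B₂/∂w = -2*u^2 + 12*v*w - 6
(∇×B)₂ = ∂B₁/∂w − ∂B₃/∂u = 4*u*v + 3*v
(∇×B)₃ = ∂B₂/∂u − ∂B₁/∂v = 2*v - 3*w + 6
∇×B = (-2*u^2 + 12*v*w - 6, 4*u*v + 3*v, 2*v - 3*w + 6)
At (2, -3, -3): (94, -33, 9).

(94, -33, 9)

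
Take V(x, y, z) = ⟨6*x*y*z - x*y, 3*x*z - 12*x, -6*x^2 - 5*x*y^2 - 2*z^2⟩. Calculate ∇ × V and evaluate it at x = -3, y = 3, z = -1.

(99, -45, -36)

(∇×V)₁ = ∂V₃/∂y − ∂V₂/∂z = -10*x*y - 3*x
(∇×V)₂ = ∂V₁/∂z − ∂V₃/∂x = 6*x*y + 12*x + 5*y^2
(∇×V)₃ = ∂V₂/∂x − ∂V₁/∂y = -6*x*z + x + 3*z - 12
∇×V = (-10*x*y - 3*x, 6*x*y + 12*x + 5*y^2, -6*x*z + x + 3*z - 12)
At (-3, 3, -1): (99, -45, -36).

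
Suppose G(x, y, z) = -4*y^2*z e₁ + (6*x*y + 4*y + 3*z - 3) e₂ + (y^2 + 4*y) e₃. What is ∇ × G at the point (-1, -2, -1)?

(∇×G)₁ = ∂G₃/∂y − ∂G₂/∂z = 2*y + 1
(∇×G)₂ = ∂G₁/∂z − ∂G₃/∂x = -4*y^2
(∇×G)₃ = ∂G₂/∂x − ∂G₁/∂y = 8*y*z + 6*y
∇×G = (2*y + 1, -4*y^2, 8*y*z + 6*y)
At (-1, -2, -1): (-3, -16, 4).

(-3, -16, 4)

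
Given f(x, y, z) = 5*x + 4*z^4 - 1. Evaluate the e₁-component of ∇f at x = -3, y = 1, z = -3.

5

(∇f)_1 = ∂f/∂x = 5
At (-3, 1, -3): 5.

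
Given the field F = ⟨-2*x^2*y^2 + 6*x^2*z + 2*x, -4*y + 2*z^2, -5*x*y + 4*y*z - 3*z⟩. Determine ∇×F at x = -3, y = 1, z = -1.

(∇×F)₁ = ∂F₃/∂y − ∂F₂/∂z = -5*x
(∇×F)₂ = ∂F₁/∂z − ∂F₃/∂x = 6*x^2 + 5*y
(∇×F)₃ = ∂F₂/∂x − ∂F₁/∂y = 4*x^2*y
∇×F = (-5*x, 6*x^2 + 5*y, 4*x^2*y)
At (-3, 1, -1): (15, 59, 36).

(15, 59, 36)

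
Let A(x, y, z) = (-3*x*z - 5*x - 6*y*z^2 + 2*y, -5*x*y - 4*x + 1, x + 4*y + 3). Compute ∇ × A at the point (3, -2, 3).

(∇×A)₁ = ∂A₃/∂y − ∂A₂/∂z = 4
(∇×A)₂ = ∂A₁/∂z − ∂A₃/∂x = -3*x - 12*y*z - 1
(∇×A)₃ = ∂A₂/∂x − ∂A₁/∂y = -5*y + 6*z^2 - 6
∇×A = (4, -3*x - 12*y*z - 1, -5*y + 6*z^2 - 6)
At (3, -2, 3): (4, 62, 58).

(4, 62, 58)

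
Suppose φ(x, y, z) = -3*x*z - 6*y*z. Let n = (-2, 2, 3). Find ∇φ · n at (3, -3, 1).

∂φ/∂x = -3*z
∂φ/∂y = -6*z
∂φ/∂z = -3*x - 6*y
∇φ at (3, -3, 1) = (-3, -6, 9)
∇φ · n = (-3)(-2) + (-6)(2) + (9)(3) = 21

21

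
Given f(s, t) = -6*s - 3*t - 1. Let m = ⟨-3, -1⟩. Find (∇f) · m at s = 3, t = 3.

21

∂f/∂s = -6
∂f/∂t = -3
∇f at (3, 3) = (-6, -3)
∇f · m = (-6)(-3) + (-3)(-1) = 21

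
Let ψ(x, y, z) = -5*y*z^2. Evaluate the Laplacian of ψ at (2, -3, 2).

30

∂²ψ/∂x² = 0
∂²ψ/∂y² = 0
∂²ψ/∂z² = -10*y
∇²ψ = -10*y
At (2, -3, 2): 30.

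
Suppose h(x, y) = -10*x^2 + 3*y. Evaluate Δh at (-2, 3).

∂²h/∂x² = -20
∂²h/∂y² = 0
∇²h = -20
At (-2, 3): -20.

-20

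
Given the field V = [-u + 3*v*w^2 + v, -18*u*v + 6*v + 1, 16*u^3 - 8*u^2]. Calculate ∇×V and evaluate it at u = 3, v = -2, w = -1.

(0, -372, 32)

(∇×V)₁ = ∂V₃/∂v − ∂V₂/∂w = 0
(∇×V)₂ = ∂V₁/∂w − ∂V₃/∂u = -48*u^2 + 16*u + 6*v*w
(∇×V)₃ = ∂V₂/∂u − ∂V₁/∂v = -18*v - 3*w^2 - 1
∇×V = (0, -48*u^2 + 16*u + 6*v*w, -18*v - 3*w^2 - 1)
At (3, -2, -1): (0, -372, 32).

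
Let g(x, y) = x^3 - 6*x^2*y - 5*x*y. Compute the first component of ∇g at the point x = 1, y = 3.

(∇g)_1 = ∂g/∂x = 3*x^2 - 12*x*y - 5*y
At (1, 3): -48.

-48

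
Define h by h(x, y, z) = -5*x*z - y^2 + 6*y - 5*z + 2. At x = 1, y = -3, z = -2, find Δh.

-2

∂²h/∂x² = 0
∂²h/∂y² = -2
∂²h/∂z² = 0
∇²h = -2
At (1, -3, -2): -2.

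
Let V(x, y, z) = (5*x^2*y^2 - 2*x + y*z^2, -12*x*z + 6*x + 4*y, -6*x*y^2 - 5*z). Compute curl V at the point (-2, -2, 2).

(-72, 16, 58)

(∇×V)₁ = ∂V₃/∂y − ∂V₂/∂z = -12*x*y + 12*x
(∇×V)₂ = ∂V₁/∂z − ∂V₃/∂x = 6*y^2 + 2*y*z
(∇×V)₃ = ∂V₂/∂x − ∂V₁/∂y = -10*x^2*y - z^2 - 12*z + 6
∇×V = (-12*x*y + 12*x, 6*y^2 + 2*y*z, -10*x^2*y - z^2 - 12*z + 6)
At (-2, -2, 2): (-72, 16, 58).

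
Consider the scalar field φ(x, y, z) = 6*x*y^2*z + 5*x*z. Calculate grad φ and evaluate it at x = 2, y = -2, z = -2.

∂φ/∂x = 6*y^2*z + 5*z
∂φ/∂y = 12*x*y*z
∂φ/∂z = 6*x*y^2 + 5*x
∇φ = (6*y^2*z + 5*z, 12*x*y*z, 6*x*y^2 + 5*x)
At (2, -2, -2): (-58, 96, 58).

(-58, 96, 58)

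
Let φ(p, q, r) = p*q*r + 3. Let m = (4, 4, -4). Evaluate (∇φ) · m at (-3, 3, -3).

∂φ/∂p = q*r
∂φ/∂q = p*r
∂φ/∂r = p*q
∇φ at (-3, 3, -3) = (-9, 9, -9)
∇φ · m = (-9)(4) + (9)(4) + (-9)(-4) = 36

36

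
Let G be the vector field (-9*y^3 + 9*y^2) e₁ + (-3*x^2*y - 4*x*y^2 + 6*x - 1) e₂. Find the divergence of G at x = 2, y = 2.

∂G₁/∂x = 0
∂G₂/∂y = -3*x^2 - 8*x*y
∇·G = -3*x^2 - 8*x*y
At (2, 2): -44.

-44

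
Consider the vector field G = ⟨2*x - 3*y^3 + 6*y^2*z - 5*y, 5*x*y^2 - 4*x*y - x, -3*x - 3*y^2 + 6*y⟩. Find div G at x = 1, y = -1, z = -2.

-12

∂G₁/∂x = 2
∂G₂/∂y = 10*x*y - 4*x
∂G₃/∂z = 0
∇·G = 10*x*y - 4*x + 2
At (1, -1, -2): -12.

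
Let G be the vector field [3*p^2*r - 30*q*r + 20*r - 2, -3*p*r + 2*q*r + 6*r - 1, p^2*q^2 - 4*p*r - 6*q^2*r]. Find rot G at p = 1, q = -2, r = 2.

(∇×G)₁ = ∂G₃/∂q − ∂G₂/∂r = 2*p^2*q + 3*p - 12*q*r - 2*q - 6
(∇×G)₂ = ∂G₁/∂r − ∂G₃/∂p = 3*p^2 - 2*p*q^2 - 30*q + 4*r + 20
(∇×G)₃ = ∂G₂/∂p − ∂G₁/∂q = 27*r
∇×G = (2*p^2*q + 3*p - 12*q*r - 2*q - 6, 3*p^2 - 2*p*q^2 - 30*q + 4*r + 20, 27*r)
At (1, -2, 2): (45, 83, 54).

(45, 83, 54)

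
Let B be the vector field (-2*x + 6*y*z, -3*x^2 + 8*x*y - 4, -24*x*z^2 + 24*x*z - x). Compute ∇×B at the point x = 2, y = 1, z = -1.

(∇×B)₁ = ∂B₃/∂y − ∂B₂/∂z = 0
(∇×B)₂ = ∂B₁/∂z − ∂B₃/∂x = 6*y + 24*z^2 - 24*z + 1
(∇×B)₃ = ∂B₂/∂x − ∂B₁/∂y = -6*x + 8*y - 6*z
∇×B = (0, 6*y + 24*z^2 - 24*z + 1, -6*x + 8*y - 6*z)
At (2, 1, -1): (0, 55, 2).

(0, 55, 2)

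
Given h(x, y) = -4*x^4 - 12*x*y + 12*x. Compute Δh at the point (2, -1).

∂²h/∂x² = -48*x^2
∂²h/∂y² = 0
∇²h = -48*x^2
At (2, -1): -192.

-192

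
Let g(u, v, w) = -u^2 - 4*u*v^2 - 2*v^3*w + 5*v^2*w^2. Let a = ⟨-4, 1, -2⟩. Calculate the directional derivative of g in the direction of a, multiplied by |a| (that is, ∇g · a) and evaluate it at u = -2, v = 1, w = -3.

188

∂g/∂u = -2*u - 4*v^2
∂g/∂v = -8*u*v - 6*v^2*w + 10*v*w^2
∂g/∂w = -2*v^3 + 10*v^2*w
∇g at (-2, 1, -3) = (0, 124, -32)
∇g · a = (0)(-4) + (124)(1) + (-32)(-2) = 188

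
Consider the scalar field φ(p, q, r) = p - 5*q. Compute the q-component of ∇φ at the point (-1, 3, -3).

-5

(∇φ)_2 = ∂φ/∂q = -5
At (-1, 3, -3): -5.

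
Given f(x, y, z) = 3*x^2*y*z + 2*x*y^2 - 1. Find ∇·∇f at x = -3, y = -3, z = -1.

6

∂²f/∂x² = 6*y*z
∂²f/∂y² = 4*x
∂²f/∂z² = 0
∇²f = 4*x + 6*y*z
At (-3, -3, -1): 6.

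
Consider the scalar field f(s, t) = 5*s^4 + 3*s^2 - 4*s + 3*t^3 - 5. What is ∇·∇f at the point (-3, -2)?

510

∂²f/∂s² = 6*(10*s^2 + 1)
∂²f/∂t² = 18*t
∇²f = 60*s^2 + 18*t + 6
At (-3, -2): 510.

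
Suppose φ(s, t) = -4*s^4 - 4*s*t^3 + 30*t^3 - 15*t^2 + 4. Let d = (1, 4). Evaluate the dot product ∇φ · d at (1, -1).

∂φ/∂s = -16*s^3 - 4*t^3
∂φ/∂t = -12*s*t^2 + 90*t^2 - 30*t
∇φ at (1, -1) = (-12, 108)
∇φ · d = (-12)(1) + (108)(4) = 420

420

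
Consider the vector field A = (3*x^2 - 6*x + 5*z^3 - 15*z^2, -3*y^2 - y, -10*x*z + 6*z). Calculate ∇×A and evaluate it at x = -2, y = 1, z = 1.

(∇×A)₁ = ∂A₃/∂y − ∂A₂/∂z = 0
(∇×A)₂ = ∂A₁/∂z − ∂A₃/∂x = 15*z^2 - 20*z
(∇×A)₃ = ∂A₂/∂x − ∂A₁/∂y = 0
∇×A = (0, 15*z^2 - 20*z, 0)
At (-2, 1, 1): (0, -5, 0).

(0, -5, 0)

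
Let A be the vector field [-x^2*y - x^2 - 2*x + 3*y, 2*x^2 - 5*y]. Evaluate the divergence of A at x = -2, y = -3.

-15

∂A₁/∂x = -2*x*y - 2*x - 2
∂A₂/∂y = -5
∇·A = -2*x*y - 2*x - 7
At (-2, -3): -15.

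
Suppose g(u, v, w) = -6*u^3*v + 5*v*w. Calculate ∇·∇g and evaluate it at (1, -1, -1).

∂²g/∂u² = -36*u*v
∂²g/∂v² = 0
∂²g/∂w² = 0
∇²g = -36*u*v
At (1, -1, -1): 36.

36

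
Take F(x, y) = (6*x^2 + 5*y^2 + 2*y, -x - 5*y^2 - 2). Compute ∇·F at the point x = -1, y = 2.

-32

∂F₁/∂x = 12*x
∂F₂/∂y = -10*y
∇·F = 12*x - 10*y
At (-1, 2): -32.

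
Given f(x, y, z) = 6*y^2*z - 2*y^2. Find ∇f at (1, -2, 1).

(0, -16, 24)

∂f/∂x = 0
∂f/∂y = 12*y*z - 4*y
∂f/∂z = 6*y^2
∇f = (0, 12*y*z - 4*y, 6*y^2)
At (1, -2, 1): (0, -16, 24).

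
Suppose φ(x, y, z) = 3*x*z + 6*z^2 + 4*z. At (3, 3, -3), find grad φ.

(-9, 0, -23)

∂φ/∂x = 3*z
∂φ/∂y = 0
∂φ/∂z = 3*x + 12*z + 4
∇φ = (3*z, 0, 3*x + 12*z + 4)
At (3, 3, -3): (-9, 0, -23).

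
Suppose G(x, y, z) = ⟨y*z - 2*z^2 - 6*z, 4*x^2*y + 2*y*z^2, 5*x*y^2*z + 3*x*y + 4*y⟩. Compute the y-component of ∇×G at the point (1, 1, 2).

-26

(∇×G)_2 = ∂G₁/∂z − ∂G₃/∂x
= y - 4*z - 6 − (5*y^2*z + 3*y)
= -5*y^2*z - 2*y - 4*z - 6
At (1, 1, 2): -26.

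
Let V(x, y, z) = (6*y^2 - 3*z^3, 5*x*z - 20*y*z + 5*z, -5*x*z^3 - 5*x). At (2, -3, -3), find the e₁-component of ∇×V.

(∇×V)_1 = ∂V₃/∂y − ∂V₂/∂z
= 0 − (5*x - 20*y + 5)
= -5*x + 20*y - 5
At (2, -3, -3): -75.

-75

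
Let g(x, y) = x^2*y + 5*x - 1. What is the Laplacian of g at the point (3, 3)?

∂²g/∂x² = 2*y
∂²g/∂y² = 0
∇²g = 2*y
At (3, 3): 6.

6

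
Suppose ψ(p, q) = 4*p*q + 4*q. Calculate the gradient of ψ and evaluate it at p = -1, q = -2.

(-8, 0)

∂ψ/∂p = 4*q
∂ψ/∂q = 4*p + 4
∇ψ = (4*q, 4*p + 4)
At (-1, -2): (-8, 0).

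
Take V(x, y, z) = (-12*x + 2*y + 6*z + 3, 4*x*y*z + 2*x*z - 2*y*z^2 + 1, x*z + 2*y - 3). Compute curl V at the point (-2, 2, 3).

(46, 3, 28)

(∇×V)₁ = ∂V₃/∂y − ∂V₂/∂z = -4*x*y - 2*x + 4*y*z + 2
(∇×V)₂ = ∂V₁/∂z − ∂V₃/∂x = -z + 6
(∇×V)₃ = ∂V₂/∂x − ∂V₁/∂y = 4*y*z + 2*z - 2
∇×V = (-4*x*y - 2*x + 4*y*z + 2, -z + 6, 4*y*z + 2*z - 2)
At (-2, 2, 3): (46, 3, 28).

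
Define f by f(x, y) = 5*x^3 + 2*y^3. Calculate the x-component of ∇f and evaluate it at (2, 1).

(∇f)_1 = ∂f/∂x = 15*x^2
At (2, 1): 60.

60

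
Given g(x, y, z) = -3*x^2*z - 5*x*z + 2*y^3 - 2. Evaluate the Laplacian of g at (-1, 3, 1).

∂²g/∂x² = -6*z
∂²g/∂y² = 12*y
∂²g/∂z² = 0
∇²g = 12*y - 6*z
At (-1, 3, 1): 30.

30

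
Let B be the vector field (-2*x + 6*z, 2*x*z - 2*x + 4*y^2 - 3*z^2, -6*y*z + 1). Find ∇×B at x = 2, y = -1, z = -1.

(∇×B)₁ = ∂B₃/∂y − ∂B₂/∂z = -2*x
(∇×B)₂ = ∂B₁/∂z − ∂B₃/∂x = 6
(∇×B)₃ = ∂B₂/∂x − ∂B₁/∂y = 2*z - 2
∇×B = (-2*x, 6, 2*z - 2)
At (2, -1, -1): (-4, 6, -4).

(-4, 6, -4)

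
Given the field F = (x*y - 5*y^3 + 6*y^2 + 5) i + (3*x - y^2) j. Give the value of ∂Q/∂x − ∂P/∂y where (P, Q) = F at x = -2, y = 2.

41

∂F₂/∂x = 3
∂F₁/∂y = x - 15*y^2 + 12*y
Scalar curl = -x + 15*y^2 - 12*y + 3
At (-2, 2): 41.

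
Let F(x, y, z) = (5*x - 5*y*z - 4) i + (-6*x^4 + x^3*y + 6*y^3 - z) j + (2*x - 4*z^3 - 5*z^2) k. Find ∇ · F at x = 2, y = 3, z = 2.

107

∂F₁/∂x = 5
∂F₂/∂y = x^3 + 18*y^2
∂F₃/∂z = -12*z^2 - 10*z
∇·F = x^3 + 18*y^2 - 12*z^2 - 10*z + 5
At (2, 3, 2): 107.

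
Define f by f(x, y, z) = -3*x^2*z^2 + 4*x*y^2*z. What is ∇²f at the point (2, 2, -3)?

-126

∂²f/∂x² = -6*z^2
∂²f/∂y² = 8*x*z
∂²f/∂z² = -6*x^2
∇²f = -6*x^2 + 8*x*z - 6*z^2
At (2, 2, -3): -126.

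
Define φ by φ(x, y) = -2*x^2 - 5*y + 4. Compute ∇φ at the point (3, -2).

∂φ/∂x = -4*x
∂φ/∂y = -5
∇φ = (-4*x, -5)
At (3, -2): (-12, -5).

(-12, -5)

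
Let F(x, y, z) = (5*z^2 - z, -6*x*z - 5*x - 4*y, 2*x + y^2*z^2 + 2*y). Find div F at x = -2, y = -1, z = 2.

0

∂F₁/∂x = 0
∂F₂/∂y = -4
∂F₃/∂z = 2*y^2*z
∇·F = 2*y^2*z - 4
At (-2, -1, 2): 0.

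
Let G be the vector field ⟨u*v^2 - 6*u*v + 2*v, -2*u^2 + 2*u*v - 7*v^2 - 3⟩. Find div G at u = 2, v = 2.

-32

∂G₁/∂u = v^2 - 6*v
∂G₂/∂v = 2*u - 14*v
∇·G = 2*u + v^2 - 20*v
At (2, 2): -32.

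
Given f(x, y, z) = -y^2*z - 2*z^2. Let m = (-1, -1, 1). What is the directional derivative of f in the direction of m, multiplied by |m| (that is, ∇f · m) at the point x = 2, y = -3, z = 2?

∂f/∂x = 0
∂f/∂y = -2*y*z
∂f/∂z = -y^2 - 4*z
∇f at (2, -3, 2) = (0, 12, -17)
∇f · m = (0)(-1) + (12)(-1) + (-17)(1) = -29

-29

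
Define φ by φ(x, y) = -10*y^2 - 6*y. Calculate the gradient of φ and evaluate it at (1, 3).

∂φ/∂x = 0
∂φ/∂y = -20*y - 6
∇φ = (0, -20*y - 6)
At (1, 3): (0, -66).

(0, -66)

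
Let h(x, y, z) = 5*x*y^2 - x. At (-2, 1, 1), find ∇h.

(4, -20, 0)

∂h/∂x = 5*y^2 - 1
∂h/∂y = 10*x*y
∂h/∂z = 0
∇h = (5*y^2 - 1, 10*x*y, 0)
At (-2, 1, 1): (4, -20, 0).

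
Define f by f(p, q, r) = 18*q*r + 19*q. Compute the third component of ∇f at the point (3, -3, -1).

(∇f)_3 = ∂f/∂r = 18*q
At (3, -3, -1): -54.

-54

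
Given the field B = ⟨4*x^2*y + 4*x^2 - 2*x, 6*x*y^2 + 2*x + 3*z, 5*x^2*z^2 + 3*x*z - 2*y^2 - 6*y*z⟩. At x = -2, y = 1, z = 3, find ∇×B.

(-25, 171, -8)

(∇×B)₁ = ∂B₃/∂y − ∂B₂/∂z = -4*y - 6*z - 3
(∇×B)₂ = ∂B₁/∂z − ∂B₃/∂x = -10*x*z^2 - 3*z
(∇×B)₃ = ∂B₂/∂x − ∂B₁/∂y = -4*x^2 + 6*y^2 + 2
∇×B = (-4*y - 6*z - 3, -10*x*z^2 - 3*z, -4*x^2 + 6*y^2 + 2)
At (-2, 1, 3): (-25, 171, -8).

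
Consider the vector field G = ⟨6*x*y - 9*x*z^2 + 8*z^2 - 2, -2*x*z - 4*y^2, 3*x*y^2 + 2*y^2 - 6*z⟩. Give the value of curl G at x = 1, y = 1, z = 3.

(∇×G)₁ = ∂G₃/∂y − ∂G₂/∂z = 6*x*y + 2*x + 4*y
(∇×G)₂ = ∂G₁/∂z − ∂G₃/∂x = -18*x*z - 3*y^2 + 16*z
(∇×G)₃ = ∂G₂/∂x − ∂G₁/∂y = -6*x - 2*z
∇×G = (6*x*y + 2*x + 4*y, -18*x*z - 3*y^2 + 16*z, -6*x - 2*z)
At (1, 1, 3): (12, -9, -12).

(12, -9, -12)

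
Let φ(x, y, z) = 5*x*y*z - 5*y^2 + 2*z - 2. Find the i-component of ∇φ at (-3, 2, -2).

(∇φ)_1 = ∂φ/∂x = 5*y*z
At (-3, 2, -2): -20.

-20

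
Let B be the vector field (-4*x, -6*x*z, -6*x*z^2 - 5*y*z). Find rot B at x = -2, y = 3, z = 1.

(∇×B)₁ = ∂B₃/∂y − ∂B₂/∂z = 6*x - 5*z
(∇×B)₂ = ∂B₁/∂z − ∂B₃/∂x = 6*z^2
(∇×B)₃ = ∂B₂/∂x − ∂B₁/∂y = -6*z
∇×B = (6*x - 5*z, 6*z^2, -6*z)
At (-2, 3, 1): (-17, 6, -6).

(-17, 6, -6)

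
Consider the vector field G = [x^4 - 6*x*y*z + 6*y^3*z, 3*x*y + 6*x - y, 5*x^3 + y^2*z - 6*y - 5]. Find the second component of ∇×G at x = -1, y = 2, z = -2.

(∇×G)_2 = ∂G₁/∂z − ∂G₃/∂x
= -6*x*y + 6*y^3 − (15*x^2)
= -15*x^2 - 6*x*y + 6*y^3
At (-1, 2, -2): 45.

45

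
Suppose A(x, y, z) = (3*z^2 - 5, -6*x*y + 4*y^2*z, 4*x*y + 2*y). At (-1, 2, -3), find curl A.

(-18, -26, -12)

(∇×A)₁ = ∂A₃/∂y − ∂A₂/∂z = 4*x - 4*y^2 + 2
(∇×A)₂ = ∂A₁/∂z − ∂A₃/∂x = -4*y + 6*z
(∇×A)₃ = ∂A₂/∂x − ∂A₁/∂y = -6*y
∇×A = (4*x - 4*y^2 + 2, -4*y + 6*z, -6*y)
At (-1, 2, -3): (-18, -26, -12).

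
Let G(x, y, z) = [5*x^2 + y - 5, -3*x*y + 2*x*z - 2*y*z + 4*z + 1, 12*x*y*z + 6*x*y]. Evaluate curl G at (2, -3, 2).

(46, 90, 12)

(∇×G)₁ = ∂G₃/∂y − ∂G₂/∂z = 12*x*z + 4*x + 2*y - 4
(∇×G)₂ = ∂G₁/∂z − ∂G₃/∂x = -12*y*z - 6*y
(∇×G)₃ = ∂G₂/∂x − ∂G₁/∂y = -3*y + 2*z - 1
∇×G = (12*x*z + 4*x + 2*y - 4, -12*y*z - 6*y, -3*y + 2*z - 1)
At (2, -3, 2): (46, 90, 12).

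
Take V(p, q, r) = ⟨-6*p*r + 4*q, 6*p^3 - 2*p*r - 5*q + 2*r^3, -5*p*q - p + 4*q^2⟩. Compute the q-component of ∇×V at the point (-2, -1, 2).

(∇×V)_2 = ∂V₁/∂r − ∂V₃/∂p
= -6*p − (-5*q - 1)
= -6*p + 5*q + 1
At (-2, -1, 2): 8.

8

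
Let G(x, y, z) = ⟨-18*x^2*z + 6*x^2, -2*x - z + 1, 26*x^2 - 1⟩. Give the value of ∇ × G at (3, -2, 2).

(1, -318, -2)

(∇×G)₁ = ∂G₃/∂y − ∂G₂/∂z = 1
(∇×G)₂ = ∂G₁/∂z − ∂G₃/∂x = -18*x^2 - 52*x
(∇×G)₃ = ∂G₂/∂x − ∂G₁/∂y = -2
∇×G = (1, -18*x^2 - 52*x, -2)
At (3, -2, 2): (1, -318, -2).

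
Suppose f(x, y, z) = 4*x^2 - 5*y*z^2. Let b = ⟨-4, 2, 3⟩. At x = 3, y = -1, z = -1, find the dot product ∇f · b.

-136

∂f/∂x = 8*x
∂f/∂y = -5*z^2
∂f/∂z = -10*y*z
∇f at (3, -1, -1) = (24, -5, -10)
∇f · b = (24)(-4) + (-5)(2) + (-10)(3) = -136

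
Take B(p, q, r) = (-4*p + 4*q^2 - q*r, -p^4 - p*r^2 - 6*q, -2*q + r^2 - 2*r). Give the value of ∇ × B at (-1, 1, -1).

(0, -1, -6)

(∇×B)₁ = ∂B₃/∂q − ∂B₂/∂r = 2*p*r - 2
(∇×B)₂ = ∂B₁/∂r − ∂B₃/∂p = -q
(∇×B)₃ = ∂B₂/∂p − ∂B₁/∂q = -4*p^3 - 8*q - r^2 + r
∇×B = (2*p*r - 2, -q, -4*p^3 - 8*q - r^2 + r)
At (-1, 1, -1): (0, -1, -6).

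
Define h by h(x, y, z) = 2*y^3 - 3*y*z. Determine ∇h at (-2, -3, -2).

(0, 60, 9)

∂h/∂x = 0
∂h/∂y = 6*y^2 - 3*z
∂h/∂z = -3*y
∇h = (0, 6*y^2 - 3*z, -3*y)
At (-2, -3, -2): (0, 60, 9).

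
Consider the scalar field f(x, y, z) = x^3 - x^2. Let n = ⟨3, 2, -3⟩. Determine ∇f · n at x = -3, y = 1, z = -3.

∂f/∂x = 3*x^2 - 2*x
∂f/∂y = 0
∂f/∂z = 0
∇f at (-3, 1, -3) = (33, 0, 0)
∇f · n = (33)(3) + (0)(2) + (0)(-3) = 99

99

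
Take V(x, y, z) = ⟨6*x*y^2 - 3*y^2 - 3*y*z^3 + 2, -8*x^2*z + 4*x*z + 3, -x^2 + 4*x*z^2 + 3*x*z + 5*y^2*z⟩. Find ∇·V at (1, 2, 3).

∂V₁/∂x = 6*y^2
∂V₂/∂y = 0
∂V₃/∂z = 8*x*z + 3*x + 5*y^2
∇·V = 8*x*z + 3*x + 11*y^2
At (1, 2, 3): 71.

71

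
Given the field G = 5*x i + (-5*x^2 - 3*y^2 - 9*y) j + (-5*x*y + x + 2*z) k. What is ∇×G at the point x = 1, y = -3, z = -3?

(∇×G)₁ = ∂G₃/∂y − ∂G₂/∂z = -5*x
(∇×G)₂ = ∂G₁/∂z − ∂G₃/∂x = 5*y - 1
(∇×G)₃ = ∂G₂/∂x − ∂G₁/∂y = -10*x
∇×G = (-5*x, 5*y - 1, -10*x)
At (1, -3, -3): (-5, -16, -10).

(-5, -16, -10)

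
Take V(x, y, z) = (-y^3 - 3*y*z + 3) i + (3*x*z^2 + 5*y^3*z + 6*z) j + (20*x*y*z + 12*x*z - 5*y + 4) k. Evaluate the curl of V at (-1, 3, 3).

(∇×V)₁ = ∂V₃/∂y − ∂V₂/∂z = 14*x*z - 5*y^3 - 11
(∇×V)₂ = ∂V₁/∂z − ∂V₃/∂x = -20*y*z - 3*y - 12*z
(∇×V)₃ = ∂V₂/∂x − ∂V₁/∂y = 3*y^2 + 3*z^2 + 3*z
∇×V = (14*x*z - 5*y^3 - 11, -20*y*z - 3*y - 12*z, 3*y^2 + 3*z^2 + 3*z)
At (-1, 3, 3): (-188, -225, 63).

(-188, -225, 63)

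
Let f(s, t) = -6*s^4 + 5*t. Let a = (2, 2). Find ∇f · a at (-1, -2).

∂f/∂s = -24*s^3
∂f/∂t = 5
∇f at (-1, -2) = (24, 5)
∇f · a = (24)(2) + (5)(2) = 58

58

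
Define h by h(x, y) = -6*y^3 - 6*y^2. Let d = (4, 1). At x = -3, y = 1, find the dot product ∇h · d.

-30

∂h/∂x = 0
∂h/∂y = -18*y^2 - 12*y
∇h at (-3, 1) = (0, -30)
∇h · d = (0)(4) + (-30)(1) = -30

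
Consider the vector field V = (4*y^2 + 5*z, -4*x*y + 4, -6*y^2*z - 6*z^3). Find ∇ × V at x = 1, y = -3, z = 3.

(∇×V)₁ = ∂V₃/∂y − ∂V₂/∂z = -12*y*z
(∇×V)₂ = ∂V₁/∂z − ∂V₃/∂x = 5
(∇×V)₃ = ∂V₂/∂x − ∂V₁/∂y = -12*y
∇×V = (-12*y*z, 5, -12*y)
At (1, -3, 3): (108, 5, 36).

(108, 5, 36)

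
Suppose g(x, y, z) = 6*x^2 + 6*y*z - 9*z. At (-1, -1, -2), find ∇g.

∂g/∂x = 12*x
∂g/∂y = 6*z
∂g/∂z = 6*y - 9
∇g = (12*x, 6*z, 6*y - 9)
At (-1, -1, -2): (-12, -12, -15).

(-12, -12, -15)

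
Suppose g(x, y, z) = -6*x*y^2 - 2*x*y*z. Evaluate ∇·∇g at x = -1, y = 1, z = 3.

∂²g/∂x² = 0
∂²g/∂y² = -12*x
∂²g/∂z² = 0
∇²g = -12*x
At (-1, 1, 3): 12.

12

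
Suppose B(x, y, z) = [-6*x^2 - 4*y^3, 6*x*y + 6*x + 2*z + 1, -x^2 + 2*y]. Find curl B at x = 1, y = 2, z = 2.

(∇×B)₁ = ∂B₃/∂y − ∂B₂/∂z = 0
(∇×B)₂ = ∂B₁/∂z − ∂B₃/∂x = 2*x
(∇×B)₃ = ∂B₂/∂x − ∂B₁/∂y = 12*y^2 + 6*y + 6
∇×B = (0, 2*x, 12*y^2 + 6*y + 6)
At (1, 2, 2): (0, 2, 66).

(0, 2, 66)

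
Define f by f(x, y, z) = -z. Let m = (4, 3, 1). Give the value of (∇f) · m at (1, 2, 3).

-1

∂f/∂x = 0
∂f/∂y = 0
∂f/∂z = -1
∇f at (1, 2, 3) = (0, 0, -1)
∇f · m = (0)(4) + (0)(3) + (-1)(1) = -1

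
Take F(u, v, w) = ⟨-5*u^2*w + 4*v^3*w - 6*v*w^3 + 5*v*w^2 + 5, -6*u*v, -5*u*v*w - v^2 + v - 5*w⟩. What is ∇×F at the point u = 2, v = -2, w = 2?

(∇×F)₁ = ∂F₃/∂v − ∂F₂/∂w = -5*u*w - 2*v + 1
(∇×F)₂ = ∂F₁/∂w − ∂F₃/∂u = -5*u^2 + 4*v^3 - 18*v*w^2 + 15*v*w
(∇×F)₃ = ∂F₂/∂u − ∂F₁/∂v = -12*v^2*w - 6*v + 6*w^3 - 5*w^2
∇×F = (-5*u*w - 2*v + 1, -5*u^2 + 4*v^3 - 18*v*w^2 + 15*v*w, -12*v^2*w - 6*v + 6*w^3 - 5*w^2)
At (2, -2, 2): (-15, 32, -56).

(-15, 32, -56)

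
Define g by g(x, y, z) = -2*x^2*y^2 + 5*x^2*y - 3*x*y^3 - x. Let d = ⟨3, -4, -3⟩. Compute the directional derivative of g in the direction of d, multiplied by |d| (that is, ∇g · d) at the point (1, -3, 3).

298

∂g/∂x = -4*x*y^2 + 10*x*y - 3*y^3 - 1
∂g/∂y = -4*x^2*y + 5*x^2 - 9*x*y^2
∂g/∂z = 0
∇g at (1, -3, 3) = (14, -64, 0)
∇g · d = (14)(3) + (-64)(-4) + (0)(-3) = 298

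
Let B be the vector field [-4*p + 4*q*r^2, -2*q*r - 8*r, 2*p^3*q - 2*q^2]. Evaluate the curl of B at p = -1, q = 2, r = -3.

(2, -60, -36)

(∇×B)₁ = ∂B₃/∂q − ∂B₂/∂r = 2*p^3 - 2*q + 8
(∇×B)₂ = ∂B₁/∂r − ∂B₃/∂p = -6*p^2*q + 8*q*r
(∇×B)₃ = ∂B₂/∂p − ∂B₁/∂q = -4*r^2
∇×B = (2*p^3 - 2*q + 8, -6*p^2*q + 8*q*r, -4*r^2)
At (-1, 2, -3): (2, -60, -36).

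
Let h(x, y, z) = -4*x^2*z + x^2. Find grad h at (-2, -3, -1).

(-20, 0, -16)

∂h/∂x = -8*x*z + 2*x
∂h/∂y = 0
∂h/∂z = -4*x^2
∇h = (-8*x*z + 2*x, 0, -4*x^2)
At (-2, -3, -1): (-20, 0, -16).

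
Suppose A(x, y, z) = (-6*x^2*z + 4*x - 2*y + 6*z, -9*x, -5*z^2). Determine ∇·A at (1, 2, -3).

∂A₁/∂x = -12*x*z + 4
∂A₂/∂y = 0
∂A₃/∂z = -10*z
∇·A = -12*x*z - 10*z + 4
At (1, 2, -3): 70.

70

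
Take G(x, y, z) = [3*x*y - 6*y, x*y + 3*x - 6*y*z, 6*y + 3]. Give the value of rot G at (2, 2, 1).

(∇×G)₁ = ∂G₃/∂y − ∂G₂/∂z = 6*y + 6
(∇×G)₂ = ∂G₁/∂z − ∂G₃/∂x = 0
(∇×G)₃ = ∂G₂/∂x − ∂G₁/∂y = -3*x + y + 9
∇×G = (6*y + 6, 0, -3*x + y + 9)
At (2, 2, 1): (18, 0, 5).

(18, 0, 5)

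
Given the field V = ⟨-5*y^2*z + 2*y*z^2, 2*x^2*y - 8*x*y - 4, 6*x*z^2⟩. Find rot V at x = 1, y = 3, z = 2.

(0, -45, 40)

(∇×V)₁ = ∂V₃/∂y − ∂V₂/∂z = 0
(∇×V)₂ = ∂V₁/∂z − ∂V₃/∂x = -5*y^2 + 4*y*z - 6*z^2
(∇×V)₃ = ∂V₂/∂x − ∂V₁/∂y = 4*x*y + 10*y*z - 8*y - 2*z^2
∇×V = (0, -5*y^2 + 4*y*z - 6*z^2, 4*x*y + 10*y*z - 8*y - 2*z^2)
At (1, 3, 2): (0, -45, 40).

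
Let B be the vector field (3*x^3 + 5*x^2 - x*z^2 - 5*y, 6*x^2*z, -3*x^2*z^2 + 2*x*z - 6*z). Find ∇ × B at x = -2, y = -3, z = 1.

(∇×B)₁ = ∂B₃/∂y − ∂B₂/∂z = -6*x^2
(∇×B)₂ = ∂B₁/∂z − ∂B₃/∂x = 6*x*z^2 - 2*x*z - 2*z
(∇×B)₃ = ∂B₂/∂x − ∂B₁/∂y = 12*x*z + 5
∇×B = (-6*x^2, 6*x*z^2 - 2*x*z - 2*z, 12*x*z + 5)
At (-2, -3, 1): (-24, -10, -19).

(-24, -10, -19)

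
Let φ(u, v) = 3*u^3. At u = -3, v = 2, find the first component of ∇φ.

(∇φ)_1 = ∂φ/∂u = 9*u^2
At (-3, 2): 81.

81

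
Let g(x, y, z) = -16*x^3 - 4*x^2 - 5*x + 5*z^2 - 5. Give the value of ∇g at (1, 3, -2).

∂g/∂x = -48*x^2 - 8*x - 5
∂g/∂y = 0
∂g/∂z = 10*z
∇g = (-48*x^2 - 8*x - 5, 0, 10*z)
At (1, 3, -2): (-61, 0, -20).

(-61, 0, -20)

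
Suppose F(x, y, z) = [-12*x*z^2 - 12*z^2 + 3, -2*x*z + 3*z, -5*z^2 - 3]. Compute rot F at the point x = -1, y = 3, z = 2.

(-5, 0, -4)

(∇×F)₁ = ∂F₃/∂y − ∂F₂/∂z = 2*x - 3
(∇×F)₂ = ∂F₁/∂z − ∂F₃/∂x = -24*x*z - 24*z
(∇×F)₃ = ∂F₂/∂x − ∂F₁/∂y = -2*z
∇×F = (2*x - 3, -24*x*z - 24*z, -2*z)
At (-1, 3, 2): (-5, 0, -4).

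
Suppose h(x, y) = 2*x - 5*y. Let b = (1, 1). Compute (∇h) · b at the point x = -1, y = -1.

∂h/∂x = 2
∂h/∂y = -5
∇h at (-1, -1) = (2, -5)
∇h · b = (2)(1) + (-5)(1) = -3

-3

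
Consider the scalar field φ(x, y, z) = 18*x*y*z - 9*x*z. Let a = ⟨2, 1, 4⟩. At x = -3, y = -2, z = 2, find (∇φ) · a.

252

∂φ/∂x = 18*y*z - 9*z
∂φ/∂y = 18*x*z
∂φ/∂z = 18*x*y - 9*x
∇φ at (-3, -2, 2) = (-90, -108, 135)
∇φ · a = (-90)(2) + (-108)(1) + (135)(4) = 252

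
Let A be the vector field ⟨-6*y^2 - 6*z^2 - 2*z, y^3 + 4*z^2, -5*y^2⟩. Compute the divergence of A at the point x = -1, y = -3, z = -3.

∂A₁/∂x = 0
∂A₂/∂y = 3*y^2
∂A₃/∂z = 0
∇·A = 3*y^2
At (-1, -3, -3): 27.

27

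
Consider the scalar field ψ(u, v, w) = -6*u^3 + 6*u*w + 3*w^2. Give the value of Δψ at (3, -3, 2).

∂²ψ/∂u² = -36*u
∂²ψ/∂v² = 0
∂²ψ/∂w² = 6
∇²ψ = -36*u + 6
At (3, -3, 2): -102.

-102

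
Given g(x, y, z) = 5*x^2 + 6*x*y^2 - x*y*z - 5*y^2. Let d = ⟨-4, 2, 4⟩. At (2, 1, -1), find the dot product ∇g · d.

-84

∂g/∂x = 10*x + 6*y^2 - y*z
∂g/∂y = 12*x*y - x*z - 10*y
∂g/∂z = -x*y
∇g at (2, 1, -1) = (27, 16, -2)
∇g · d = (27)(-4) + (16)(2) + (-2)(4) = -84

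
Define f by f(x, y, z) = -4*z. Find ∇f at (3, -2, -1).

(0, 0, -4)

∂f/∂x = 0
∂f/∂y = 0
∂f/∂z = -4
∇f = (0, 0, -4)
At (3, -2, -1): (0, 0, -4).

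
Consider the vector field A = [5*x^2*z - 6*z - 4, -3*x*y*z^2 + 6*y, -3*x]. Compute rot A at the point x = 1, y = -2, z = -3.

(∇×A)₁ = ∂A₃/∂y − ∂A₂/∂z = 6*x*y*z
(∇×A)₂ = ∂A₁/∂z − ∂A₃/∂x = 5*x^2 - 3
(∇×A)₃ = ∂A₂/∂x − ∂A₁/∂y = -3*y*z^2
∇×A = (6*x*y*z, 5*x^2 - 3, -3*y*z^2)
At (1, -2, -3): (36, 2, 54).

(36, 2, 54)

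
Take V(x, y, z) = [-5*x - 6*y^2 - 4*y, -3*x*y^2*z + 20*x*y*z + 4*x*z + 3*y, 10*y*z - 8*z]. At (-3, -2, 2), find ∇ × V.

(∇×V)₁ = ∂V₃/∂y − ∂V₂/∂z = 3*x*y^2 - 20*x*y - 4*x + 10*z
(∇×V)₂ = ∂V₁/∂z − ∂V₃/∂x = 0
(∇×V)₃ = ∂V₂/∂x − ∂V₁/∂y = -3*y^2*z + 20*y*z + 12*y + 4*z + 4
∇×V = (3*x*y^2 - 20*x*y - 4*x + 10*z, 0, -3*y^2*z + 20*y*z + 12*y + 4*z + 4)
At (-3, -2, 2): (-124, 0, -116).

(-124, 0, -116)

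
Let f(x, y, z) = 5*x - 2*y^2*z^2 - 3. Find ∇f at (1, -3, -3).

(5, 108, 108)

∂f/∂x = 5
∂f/∂y = -4*y*z^2
∂f/∂z = -4*y^2*z
∇f = (5, -4*y*z^2, -4*y^2*z)
At (1, -3, -3): (5, 108, 108).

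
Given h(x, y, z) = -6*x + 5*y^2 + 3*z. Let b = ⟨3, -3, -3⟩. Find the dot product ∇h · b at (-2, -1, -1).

3

∂h/∂x = -6
∂h/∂y = 10*y
∂h/∂z = 3
∇h at (-2, -1, -1) = (-6, -10, 3)
∇h · b = (-6)(3) + (-10)(-3) + (3)(-3) = 3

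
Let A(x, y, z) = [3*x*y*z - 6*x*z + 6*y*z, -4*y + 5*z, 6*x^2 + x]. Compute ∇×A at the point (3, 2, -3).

(-5, -25, 45)

(∇×A)₁ = ∂A₃/∂y − ∂A₂/∂z = -5
(∇×A)₂ = ∂A₁/∂z − ∂A₃/∂x = 3*x*y - 18*x + 6*y - 1
(∇×A)₃ = ∂A₂/∂x − ∂A₁/∂y = -3*x*z - 6*z
∇×A = (-5, 3*x*y - 18*x + 6*y - 1, -3*x*z - 6*z)
At (3, 2, -3): (-5, -25, 45).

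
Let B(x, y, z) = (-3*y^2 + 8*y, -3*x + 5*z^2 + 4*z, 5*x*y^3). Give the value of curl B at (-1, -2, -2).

(∇×B)₁ = ∂B₃/∂y − ∂B₂/∂z = 15*x*y^2 - 10*z - 4
(∇×B)₂ = ∂B₁/∂z − ∂B₃/∂x = -5*y^3
(∇×B)₃ = ∂B₂/∂x − ∂B₁/∂y = 6*y - 11
∇×B = (15*x*y^2 - 10*z - 4, -5*y^3, 6*y - 11)
At (-1, -2, -2): (-44, 40, -23).

(-44, 40, -23)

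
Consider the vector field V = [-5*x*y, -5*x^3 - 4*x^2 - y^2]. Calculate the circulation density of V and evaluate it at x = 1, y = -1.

∂V₂/∂x = -15*x^2 - 8*x
∂V₁/∂y = -5*x
Scalar curl = -15*x^2 - 3*x
At (1, -1): -18.

-18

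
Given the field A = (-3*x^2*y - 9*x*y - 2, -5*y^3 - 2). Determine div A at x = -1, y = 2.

-66

∂A₁/∂x = -6*x*y - 9*y
∂A₂/∂y = -15*y^2
∇·A = -6*x*y - 15*y^2 - 9*y
At (-1, 2): -66.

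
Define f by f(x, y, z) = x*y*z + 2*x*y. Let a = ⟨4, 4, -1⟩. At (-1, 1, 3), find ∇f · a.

∂f/∂x = y*z + 2*y
∂f/∂y = x*z + 2*x
∂f/∂z = x*y
∇f at (-1, 1, 3) = (5, -5, -1)
∇f · a = (5)(4) + (-5)(4) + (-1)(-1) = 1

1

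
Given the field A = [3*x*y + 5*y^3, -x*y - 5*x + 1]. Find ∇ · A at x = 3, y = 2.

∂A₁/∂x = 3*y
∂A₂/∂y = -x
∇·A = -x + 3*y
At (3, 2): 3.

3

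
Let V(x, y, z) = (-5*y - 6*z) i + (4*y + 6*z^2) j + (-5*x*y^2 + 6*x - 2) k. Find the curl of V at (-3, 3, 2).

(∇×V)₁ = ∂V₃/∂y − ∂V₂/∂z = -10*x*y - 12*z
(∇×V)₂ = ∂V₁/∂z − ∂V₃/∂x = 5*y^2 - 12
(∇×V)₃ = ∂V₂/∂x − ∂V₁/∂y = 5
∇×V = (-10*x*y - 12*z, 5*y^2 - 12, 5)
At (-3, 3, 2): (66, 33, 5).

(66, 33, 5)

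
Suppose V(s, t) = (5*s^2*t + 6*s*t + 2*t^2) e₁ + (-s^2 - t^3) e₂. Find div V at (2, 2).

40

∂V₁/∂s = 10*s*t + 6*t
∂V₂/∂t = -3*t^2
∇·V = 10*s*t - 3*t^2 + 6*t
At (2, 2): 40.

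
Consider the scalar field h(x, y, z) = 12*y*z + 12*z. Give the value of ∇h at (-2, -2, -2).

(0, -24, -12)

∂h/∂x = 0
∂h/∂y = 12*z
∂h/∂z = 12*y + 12
∇h = (0, 12*z, 12*y + 12)
At (-2, -2, -2): (0, -24, -12).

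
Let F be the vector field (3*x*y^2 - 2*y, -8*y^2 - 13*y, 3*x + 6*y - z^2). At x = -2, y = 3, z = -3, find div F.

-28

∂F₁/∂x = 3*y^2
∂F₂/∂y = -16*y - 13
∂F₃/∂z = -2*z
∇·F = 3*y^2 - 16*y - 2*z - 13
At (-2, 3, -3): -28.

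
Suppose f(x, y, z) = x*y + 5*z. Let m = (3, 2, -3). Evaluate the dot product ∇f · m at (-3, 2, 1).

-15

∂f/∂x = y
∂f/∂y = x
∂f/∂z = 5
∇f at (-3, 2, 1) = (2, -3, 5)
∇f · m = (2)(3) + (-3)(2) + (5)(-3) = -15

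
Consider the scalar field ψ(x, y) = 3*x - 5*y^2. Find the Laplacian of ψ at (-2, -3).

∂²ψ/∂x² = 0
∂²ψ/∂y² = -10
∇²ψ = -10
At (-2, -3): -10.

-10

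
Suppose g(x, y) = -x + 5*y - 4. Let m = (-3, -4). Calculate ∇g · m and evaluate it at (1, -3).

∂g/∂x = -1
∂g/∂y = 5
∇g at (1, -3) = (-1, 5)
∇g · m = (-1)(-3) + (5)(-4) = -17

-17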